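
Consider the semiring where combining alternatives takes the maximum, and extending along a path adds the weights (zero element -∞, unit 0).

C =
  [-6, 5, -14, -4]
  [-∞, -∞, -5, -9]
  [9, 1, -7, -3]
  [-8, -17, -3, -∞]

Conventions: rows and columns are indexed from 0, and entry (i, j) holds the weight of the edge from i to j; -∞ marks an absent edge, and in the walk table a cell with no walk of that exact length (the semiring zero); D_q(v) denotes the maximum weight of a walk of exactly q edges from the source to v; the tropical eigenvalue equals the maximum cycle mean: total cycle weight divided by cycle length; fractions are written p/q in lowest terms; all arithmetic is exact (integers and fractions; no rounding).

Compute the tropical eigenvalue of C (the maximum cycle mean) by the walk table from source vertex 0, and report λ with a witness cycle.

q=0: [0, -∞, -∞, -∞]
q=1: [-6, 5, -14, -4]
q=2: [-5, -1, 0, -4]
q=3: [9, 1, -6, -3]
q=4: [3, 14, -4, 5]
Optimal cycle mean attained by: cycle 0->1->2->0, total 5 + (-5) + 9, length 3.
Answer: λ = 3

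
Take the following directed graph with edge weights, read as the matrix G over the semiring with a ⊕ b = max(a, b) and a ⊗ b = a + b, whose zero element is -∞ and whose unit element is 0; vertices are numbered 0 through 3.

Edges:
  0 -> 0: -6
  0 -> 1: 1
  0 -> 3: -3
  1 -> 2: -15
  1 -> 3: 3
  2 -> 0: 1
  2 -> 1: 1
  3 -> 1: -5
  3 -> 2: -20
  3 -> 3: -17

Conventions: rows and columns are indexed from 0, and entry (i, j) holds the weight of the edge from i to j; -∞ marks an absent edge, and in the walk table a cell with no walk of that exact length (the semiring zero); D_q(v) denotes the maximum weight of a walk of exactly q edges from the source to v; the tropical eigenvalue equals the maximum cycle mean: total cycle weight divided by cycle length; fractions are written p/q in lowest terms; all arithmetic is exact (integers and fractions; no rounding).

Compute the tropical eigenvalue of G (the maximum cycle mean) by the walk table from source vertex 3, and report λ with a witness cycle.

q=0: [-∞, -∞, -∞, 0]
q=1: [-∞, -5, -20, -17]
q=2: [-19, -19, -20, -2]
q=3: [-19, -7, -22, -16]
q=4: [-21, -18, -22, -4]
Optimal cycle mean attained by: cycle 1->3->1, total 3 + (-5), length 2.
Answer: λ = -1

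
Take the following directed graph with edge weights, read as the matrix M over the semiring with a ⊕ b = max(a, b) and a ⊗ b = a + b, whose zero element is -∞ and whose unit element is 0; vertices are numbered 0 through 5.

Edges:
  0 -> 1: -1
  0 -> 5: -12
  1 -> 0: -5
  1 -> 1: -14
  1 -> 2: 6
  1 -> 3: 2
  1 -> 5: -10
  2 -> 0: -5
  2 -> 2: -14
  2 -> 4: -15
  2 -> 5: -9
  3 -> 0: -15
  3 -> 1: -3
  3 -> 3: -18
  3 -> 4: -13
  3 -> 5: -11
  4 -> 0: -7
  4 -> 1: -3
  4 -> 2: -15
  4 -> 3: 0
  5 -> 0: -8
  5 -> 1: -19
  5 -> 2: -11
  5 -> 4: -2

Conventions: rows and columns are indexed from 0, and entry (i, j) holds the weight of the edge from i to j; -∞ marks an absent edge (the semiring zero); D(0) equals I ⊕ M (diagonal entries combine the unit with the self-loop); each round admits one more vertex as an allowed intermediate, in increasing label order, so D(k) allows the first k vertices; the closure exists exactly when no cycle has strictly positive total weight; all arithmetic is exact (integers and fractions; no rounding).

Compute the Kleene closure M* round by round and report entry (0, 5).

D(0):
  [0, -1, -∞, -∞, -∞, -12]
  [-5, 0, 6, 2, -∞, -10]
  [-5, -∞, 0, -∞, -15, -9]
  [-15, -3, -∞, 0, -13, -11]
  [-7, -3, -15, 0, 0, -∞]
  [-8, -19, -11, -∞, -2, 0]
D(1):
  [0, -1, -∞, -∞, -∞, -12]
  [-5, 0, 6, 2, -∞, -10]
  [-5, -6, 0, -∞, -15, -9]
  [-15, -3, -∞, 0, -13, -11]
  [-7, -3, -15, 0, 0, -19]
  [-8, -9, -11, -∞, -2, 0]
D(2):
  [0, -1, 5, 1, -∞, -11]
  [-5, 0, 6, 2, -∞, -10]
  [-5, -6, 0, -4, -15, -9]
  [-8, -3, 3, 0, -13, -11]
  [-7, -3, 3, 0, 0, -13]
  [-8, -9, -3, -7, -2, 0]
D(3):
  [0, -1, 5, 1, -10, -4]
  [1, 0, 6, 2, -9, -3]
  [-5, -6, 0, -4, -15, -9]
  [-2, -3, 3, 0, -12, -6]
  [-2, -3, 3, 0, 0, -6]
  [-8, -9, -3, -7, -2, 0]
D(4):
  [0, -1, 5, 1, -10, -4]
  [1, 0, 6, 2, -9, -3]
  [-5, -6, 0, -4, -15, -9]
  [-2, -3, 3, 0, -12, -6]
  [-2, -3, 3, 0, 0, -6]
  [-8, -9, -3, -7, -2, 0]
D(5):
  [0, -1, 5, 1, -10, -4]
  [1, 0, 6, 2, -9, -3]
  [-5, -6, 0, -4, -15, -9]
  [-2, -3, 3, 0, -12, -6]
  [-2, -3, 3, 0, 0, -6]
  [-4, -5, 1, -2, -2, 0]
D(6):
  [0, -1, 5, 1, -6, -4]
  [1, 0, 6, 2, -5, -3]
  [-5, -6, 0, -4, -11, -9]
  [-2, -3, 3, 0, -8, -6]
  [-2, -3, 3, 0, 0, -6]
  [-4, -5, 1, -2, -2, 0]
Answer: M*[0][5] = -4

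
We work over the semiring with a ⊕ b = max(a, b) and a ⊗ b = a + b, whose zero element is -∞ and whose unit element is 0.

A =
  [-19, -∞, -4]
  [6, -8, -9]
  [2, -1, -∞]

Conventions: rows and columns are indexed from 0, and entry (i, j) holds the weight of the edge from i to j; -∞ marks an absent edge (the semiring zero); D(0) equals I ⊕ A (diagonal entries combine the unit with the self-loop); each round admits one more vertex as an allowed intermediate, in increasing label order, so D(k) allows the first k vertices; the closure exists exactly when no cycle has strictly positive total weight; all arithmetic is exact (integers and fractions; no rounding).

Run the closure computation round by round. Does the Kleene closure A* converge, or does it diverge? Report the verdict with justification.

D(0):
  [0, -∞, -4]
  [6, 0, -9]
  [2, -1, 0]
D(1):
  [0, -∞, -4]
  [6, 0, 2]
  [2, -1, 0]
Detection: at round 2, diagonal entry (2, 2) turns strictly positive.
Key observation: the cycle 2->1->0->2 has total weight (-1) + 6 + (-4), which is strictly positive.
Answer: DIVERGES — positive cycle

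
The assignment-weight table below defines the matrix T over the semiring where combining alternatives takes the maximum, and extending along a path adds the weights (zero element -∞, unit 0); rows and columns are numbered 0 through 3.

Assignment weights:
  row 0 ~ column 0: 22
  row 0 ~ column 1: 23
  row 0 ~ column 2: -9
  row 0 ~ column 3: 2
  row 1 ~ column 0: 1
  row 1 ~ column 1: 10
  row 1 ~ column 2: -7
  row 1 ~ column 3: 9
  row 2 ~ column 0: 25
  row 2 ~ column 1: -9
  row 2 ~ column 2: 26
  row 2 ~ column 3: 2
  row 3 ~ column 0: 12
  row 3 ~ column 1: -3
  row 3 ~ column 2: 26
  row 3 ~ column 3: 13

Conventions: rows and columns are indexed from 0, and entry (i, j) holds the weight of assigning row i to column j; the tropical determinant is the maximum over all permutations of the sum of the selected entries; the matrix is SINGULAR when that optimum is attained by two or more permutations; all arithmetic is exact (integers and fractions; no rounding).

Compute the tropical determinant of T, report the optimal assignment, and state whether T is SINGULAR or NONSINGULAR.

σ = (0, 1, 2, 3): 22 + 10 + 26 + 13 = 71
σ = (0, 1, 3, 2): 22 + 10 + 2 + 26 = 60
σ = (0, 2, 1, 3): 22 + (-7) + (-9) + 13 = 19
σ = (0, 2, 3, 1): 22 + (-7) + 2 + (-3) = 14
σ = (0, 3, 1, 2): 22 + 9 + (-9) + 26 = 48
σ = (0, 3, 2, 1): 22 + 9 + 26 + (-3) = 54
σ = (1, 0, 2, 3): 23 + 1 + 26 + 13 = 63
σ = (1, 0, 3, 2): 23 + 1 + 2 + 26 = 52
σ = (1, 2, 0, 3): 23 + (-7) + 25 + 13 = 54
σ = (1, 2, 3, 0): 23 + (-7) + 2 + 12 = 30
σ = (1, 3, 0, 2): 23 + 9 + 25 + 26 = 83
σ = (1, 3, 2, 0): 23 + 9 + 26 + 12 = 70
σ = (2, 0, 1, 3): (-9) + 1 + (-9) + 13 = -4
σ = (2, 0, 3, 1): (-9) + 1 + 2 + (-3) = -9
σ = (2, 1, 0, 3): (-9) + 10 + 25 + 13 = 39
σ = (2, 1, 3, 0): (-9) + 10 + 2 + 12 = 15
σ = (2, 3, 0, 1): (-9) + 9 + 25 + (-3) = 22
σ = (2, 3, 1, 0): (-9) + 9 + (-9) + 12 = 3
σ = (3, 0, 1, 2): 2 + 1 + (-9) + 26 = 20
σ = (3, 0, 2, 1): 2 + 1 + 26 + (-3) = 26
σ = (3, 1, 0, 2): 2 + 10 + 25 + 26 = 63
σ = (3, 1, 2, 0): 2 + 10 + 26 + 12 = 50
σ = (3, 2, 0, 1): 2 + (-7) + 25 + (-3) = 17
σ = (3, 2, 1, 0): 2 + (-7) + (-9) + 12 = -2
Optimal value attained by: σ = (1, 3, 0, 2).
Answer: det⊕(T) = 83; verdict: NONSINGULAR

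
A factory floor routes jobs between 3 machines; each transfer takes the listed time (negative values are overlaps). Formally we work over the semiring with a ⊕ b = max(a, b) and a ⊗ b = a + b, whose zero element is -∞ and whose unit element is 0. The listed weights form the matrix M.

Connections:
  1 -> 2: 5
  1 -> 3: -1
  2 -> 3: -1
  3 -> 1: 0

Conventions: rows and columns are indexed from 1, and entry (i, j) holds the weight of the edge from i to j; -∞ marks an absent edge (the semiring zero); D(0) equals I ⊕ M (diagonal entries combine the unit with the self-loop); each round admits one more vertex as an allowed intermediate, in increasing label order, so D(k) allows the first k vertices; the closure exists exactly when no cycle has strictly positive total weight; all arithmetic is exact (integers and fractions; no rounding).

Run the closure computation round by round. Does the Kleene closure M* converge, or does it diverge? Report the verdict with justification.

D(0):
  [0, 5, -1]
  [-∞, 0, -1]
  [0, -∞, 0]
D(1):
  [0, 5, -1]
  [-∞, 0, -1]
  [0, 5, 0]
Detection: at round 2, diagonal entry (3, 3) turns strictly positive.
Key observation: the cycle 3->1->2->3 has total weight 0 + 5 + (-1), which is strictly positive.
Answer: DIVERGES — positive cycle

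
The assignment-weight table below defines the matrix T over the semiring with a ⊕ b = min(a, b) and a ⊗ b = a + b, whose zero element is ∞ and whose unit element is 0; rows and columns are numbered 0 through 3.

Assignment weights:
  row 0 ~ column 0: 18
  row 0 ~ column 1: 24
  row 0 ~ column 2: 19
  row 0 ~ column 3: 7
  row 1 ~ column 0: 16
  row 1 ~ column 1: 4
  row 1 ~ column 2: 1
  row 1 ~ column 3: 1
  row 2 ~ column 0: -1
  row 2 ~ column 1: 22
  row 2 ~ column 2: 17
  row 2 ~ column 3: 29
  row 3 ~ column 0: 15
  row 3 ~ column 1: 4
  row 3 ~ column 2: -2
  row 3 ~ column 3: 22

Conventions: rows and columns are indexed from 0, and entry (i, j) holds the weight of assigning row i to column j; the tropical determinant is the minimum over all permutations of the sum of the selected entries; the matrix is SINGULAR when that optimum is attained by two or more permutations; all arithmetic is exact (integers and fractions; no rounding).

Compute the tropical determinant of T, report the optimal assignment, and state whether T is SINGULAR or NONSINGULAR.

σ = (0, 1, 2, 3): 18 + 4 + 17 + 22 = 61
σ = (0, 1, 3, 2): 18 + 4 + 29 + (-2) = 49
σ = (0, 2, 1, 3): 18 + 1 + 22 + 22 = 63
σ = (0, 2, 3, 1): 18 + 1 + 29 + 4 = 52
σ = (0, 3, 1, 2): 18 + 1 + 22 + (-2) = 39
σ = (0, 3, 2, 1): 18 + 1 + 17 + 4 = 40
σ = (1, 0, 2, 3): 24 + 16 + 17 + 22 = 79
σ = (1, 0, 3, 2): 24 + 16 + 29 + (-2) = 67
σ = (1, 2, 0, 3): 24 + 1 + (-1) + 22 = 46
σ = (1, 2, 3, 0): 24 + 1 + 29 + 15 = 69
σ = (1, 3, 0, 2): 24 + 1 + (-1) + (-2) = 22
σ = (1, 3, 2, 0): 24 + 1 + 17 + 15 = 57
σ = (2, 0, 1, 3): 19 + 16 + 22 + 22 = 79
σ = (2, 0, 3, 1): 19 + 16 + 29 + 4 = 68
σ = (2, 1, 0, 3): 19 + 4 + (-1) + 22 = 44
σ = (2, 1, 3, 0): 19 + 4 + 29 + 15 = 67
σ = (2, 3, 0, 1): 19 + 1 + (-1) + 4 = 23
σ = (2, 3, 1, 0): 19 + 1 + 22 + 15 = 57
σ = (3, 0, 1, 2): 7 + 16 + 22 + (-2) = 43
σ = (3, 0, 2, 1): 7 + 16 + 17 + 4 = 44
σ = (3, 1, 0, 2): 7 + 4 + (-1) + (-2) = 8
σ = (3, 1, 2, 0): 7 + 4 + 17 + 15 = 43
σ = (3, 2, 0, 1): 7 + 1 + (-1) + 4 = 11
σ = (3, 2, 1, 0): 7 + 1 + 22 + 15 = 45
Optimal value attained by: σ = (3, 1, 0, 2).
Answer: det⊕(T) = 8; verdict: NONSINGULAR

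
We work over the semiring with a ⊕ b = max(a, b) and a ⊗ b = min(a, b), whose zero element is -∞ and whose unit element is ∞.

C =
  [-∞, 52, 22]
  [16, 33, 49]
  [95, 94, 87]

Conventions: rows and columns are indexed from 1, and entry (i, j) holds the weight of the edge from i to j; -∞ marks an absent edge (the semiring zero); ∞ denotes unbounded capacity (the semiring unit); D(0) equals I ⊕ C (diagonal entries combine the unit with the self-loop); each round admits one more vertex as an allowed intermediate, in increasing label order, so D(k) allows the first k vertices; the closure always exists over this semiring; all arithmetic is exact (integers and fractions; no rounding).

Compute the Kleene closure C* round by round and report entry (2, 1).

D(0):
  [∞, 52, 22]
  [16, ∞, 49]
  [95, 94, ∞]
D(1):
  [∞, 52, 22]
  [16, ∞, 49]
  [95, 94, ∞]
D(2):
  [∞, 52, 49]
  [16, ∞, 49]
  [95, 94, ∞]
D(3):
  [∞, 52, 49]
  [49, ∞, 49]
  [95, 94, ∞]
Answer: C*[2][1] = 49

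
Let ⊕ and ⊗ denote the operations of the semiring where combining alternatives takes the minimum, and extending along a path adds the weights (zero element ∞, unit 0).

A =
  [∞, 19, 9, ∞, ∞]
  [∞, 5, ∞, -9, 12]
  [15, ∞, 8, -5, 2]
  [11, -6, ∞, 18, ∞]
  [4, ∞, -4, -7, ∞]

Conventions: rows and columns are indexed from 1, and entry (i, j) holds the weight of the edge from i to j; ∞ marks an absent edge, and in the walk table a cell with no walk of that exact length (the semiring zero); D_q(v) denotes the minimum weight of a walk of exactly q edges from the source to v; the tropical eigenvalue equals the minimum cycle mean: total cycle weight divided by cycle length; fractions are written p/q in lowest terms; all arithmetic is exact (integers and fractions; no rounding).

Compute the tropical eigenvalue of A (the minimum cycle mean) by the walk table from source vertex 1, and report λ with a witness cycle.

q=0: [0, ∞, ∞, ∞, ∞]
q=1: [∞, 19, 9, ∞, ∞]
q=2: [24, 24, 17, 4, 11]
q=3: [15, -2, 7, 4, 19]
q=4: [15, -2, 15, -11, 9]
q=5: [0, -17, 5, -11, 10]
Optimal cycle mean attained by: cycle 2->4->2, total (-9) + (-6), length 2.
Answer: λ = -15/2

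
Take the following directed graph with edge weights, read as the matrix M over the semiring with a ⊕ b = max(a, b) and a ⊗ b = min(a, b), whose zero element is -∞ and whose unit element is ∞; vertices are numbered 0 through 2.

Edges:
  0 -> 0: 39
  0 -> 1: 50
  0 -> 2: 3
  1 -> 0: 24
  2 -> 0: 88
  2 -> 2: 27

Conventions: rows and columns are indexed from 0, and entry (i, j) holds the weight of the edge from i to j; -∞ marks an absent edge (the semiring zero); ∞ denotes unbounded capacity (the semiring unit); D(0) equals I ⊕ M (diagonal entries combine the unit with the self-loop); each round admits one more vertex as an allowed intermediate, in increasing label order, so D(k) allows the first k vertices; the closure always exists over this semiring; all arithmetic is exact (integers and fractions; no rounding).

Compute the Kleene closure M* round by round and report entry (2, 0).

D(0):
  [∞, 50, 3]
  [24, ∞, -∞]
  [88, -∞, ∞]
D(1):
  [∞, 50, 3]
  [24, ∞, 3]
  [88, 50, ∞]
D(2):
  [∞, 50, 3]
  [24, ∞, 3]
  [88, 50, ∞]
D(3):
  [∞, 50, 3]
  [24, ∞, 3]
  [88, 50, ∞]
Answer: M*[2][0] = 88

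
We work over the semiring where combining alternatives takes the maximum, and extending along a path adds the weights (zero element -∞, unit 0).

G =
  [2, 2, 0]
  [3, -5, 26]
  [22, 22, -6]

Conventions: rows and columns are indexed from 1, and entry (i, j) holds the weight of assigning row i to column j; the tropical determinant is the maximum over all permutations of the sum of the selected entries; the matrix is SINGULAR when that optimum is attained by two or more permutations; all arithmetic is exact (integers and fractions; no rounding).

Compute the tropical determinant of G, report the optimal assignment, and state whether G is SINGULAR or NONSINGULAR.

σ = (1, 2, 3): 2 + (-5) + (-6) = -9
σ = (1, 3, 2): 2 + 26 + 22 = 50
σ = (2, 1, 3): 2 + 3 + (-6) = -1
σ = (2, 3, 1): 2 + 26 + 22 = 50
σ = (3, 1, 2): 0 + 3 + 22 = 25
σ = (3, 2, 1): 0 + (-5) + 22 = 17
Optimal value attained by: σ = (1, 3, 2).
Answer: det⊕(G) = 50; verdict: SINGULAR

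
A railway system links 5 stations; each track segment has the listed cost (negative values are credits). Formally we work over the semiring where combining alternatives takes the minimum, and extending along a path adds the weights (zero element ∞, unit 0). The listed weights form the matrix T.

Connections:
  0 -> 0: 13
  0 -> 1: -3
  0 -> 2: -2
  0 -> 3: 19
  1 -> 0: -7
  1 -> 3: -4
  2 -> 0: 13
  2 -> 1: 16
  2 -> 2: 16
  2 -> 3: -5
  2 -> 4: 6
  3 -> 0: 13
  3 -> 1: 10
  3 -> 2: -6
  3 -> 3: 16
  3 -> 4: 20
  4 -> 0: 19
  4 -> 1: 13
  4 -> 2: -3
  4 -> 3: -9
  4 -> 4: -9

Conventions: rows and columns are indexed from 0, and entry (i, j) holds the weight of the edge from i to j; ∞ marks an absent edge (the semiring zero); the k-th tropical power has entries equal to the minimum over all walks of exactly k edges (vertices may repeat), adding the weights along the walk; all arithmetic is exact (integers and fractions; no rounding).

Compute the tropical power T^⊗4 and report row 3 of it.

T^⊗2:
  [-10, 10, 11, -7, 4]
  [6, -10, -10, 12, 16]
  [8, 5, -11, -3, -3]
  [3, 10, 10, -11, 0]
  [4, 1, -15, -18, -18]
T^⊗3:
  [3, -13, -13, -5, -5]
  [-17, 3, 4, -15, -4]
  [-2, 5, -9, -16, -12]
  [2, -1, -17, -9, -9]
  [-6, -8, -24, -27, -27]
T^⊗4:
  [-20, 0, -11, -18, -14]
  [-4, -20, -21, -13, -13]
  [-3, -6, -22, -21, -21]
  [-8, -1, -15, -22, -18]
  [-15, -17, -33, -36, -36]
Answer: row 3 of T^⊗4 = [-8, -1, -15, -22, -18]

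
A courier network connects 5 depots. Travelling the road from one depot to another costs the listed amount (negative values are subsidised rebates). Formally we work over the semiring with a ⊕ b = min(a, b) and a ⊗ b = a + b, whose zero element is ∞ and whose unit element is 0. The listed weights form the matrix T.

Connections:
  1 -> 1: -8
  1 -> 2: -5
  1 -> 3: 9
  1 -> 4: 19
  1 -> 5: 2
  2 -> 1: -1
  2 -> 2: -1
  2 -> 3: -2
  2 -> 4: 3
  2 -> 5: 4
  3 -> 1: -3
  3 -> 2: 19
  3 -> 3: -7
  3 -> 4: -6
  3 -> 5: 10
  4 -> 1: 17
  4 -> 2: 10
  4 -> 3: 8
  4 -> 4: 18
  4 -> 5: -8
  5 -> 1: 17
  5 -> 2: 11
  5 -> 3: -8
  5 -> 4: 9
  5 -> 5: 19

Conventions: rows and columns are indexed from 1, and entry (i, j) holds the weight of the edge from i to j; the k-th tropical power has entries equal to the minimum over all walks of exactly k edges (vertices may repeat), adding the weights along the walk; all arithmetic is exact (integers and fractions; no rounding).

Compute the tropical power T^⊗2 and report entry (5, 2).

T^⊗2:
  [-16, -13, -7, -2, -6]
  [-9, -6, -9, -8, -5]
  [-11, -8, -14, -13, -14]
  [5, 3, -16, 1, 10]
  [-11, 10, -15, -14, 1]
Key observation: the optimum is the walk 5->2->2, with weight 11 + (-1) = 10.
Optimal value attained by: walk 5->2->2.
Answer: (T^⊗2)[5][2] = 10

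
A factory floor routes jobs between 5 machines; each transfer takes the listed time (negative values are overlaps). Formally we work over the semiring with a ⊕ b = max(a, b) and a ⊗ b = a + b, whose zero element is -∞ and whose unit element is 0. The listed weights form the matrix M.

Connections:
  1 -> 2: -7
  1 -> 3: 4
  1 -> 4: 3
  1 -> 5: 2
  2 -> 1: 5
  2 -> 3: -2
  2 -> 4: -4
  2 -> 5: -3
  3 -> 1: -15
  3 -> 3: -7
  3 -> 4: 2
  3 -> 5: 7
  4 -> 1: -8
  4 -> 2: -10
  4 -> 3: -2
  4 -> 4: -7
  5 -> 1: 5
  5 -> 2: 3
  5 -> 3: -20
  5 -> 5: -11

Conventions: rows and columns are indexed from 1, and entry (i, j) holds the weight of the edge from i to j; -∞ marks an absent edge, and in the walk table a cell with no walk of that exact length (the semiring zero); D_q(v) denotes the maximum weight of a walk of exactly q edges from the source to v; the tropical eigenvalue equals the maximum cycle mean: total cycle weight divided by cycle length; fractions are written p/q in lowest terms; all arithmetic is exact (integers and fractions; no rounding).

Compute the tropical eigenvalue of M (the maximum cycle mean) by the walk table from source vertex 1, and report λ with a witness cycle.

q=0: [0, -∞, -∞, -∞, -∞]
q=1: [-∞, -7, 4, 3, 2]
q=2: [7, 5, 1, 6, 11]
q=3: [16, 14, 11, 10, 9]
q=4: [19, 12, 20, 19, 18]
q=5: [23, 21, 23, 22, 27]
Optimal cycle mean attained by: cycle 1->3->5->1, total 4 + 7 + 5, length 3.
Answer: λ = 16/3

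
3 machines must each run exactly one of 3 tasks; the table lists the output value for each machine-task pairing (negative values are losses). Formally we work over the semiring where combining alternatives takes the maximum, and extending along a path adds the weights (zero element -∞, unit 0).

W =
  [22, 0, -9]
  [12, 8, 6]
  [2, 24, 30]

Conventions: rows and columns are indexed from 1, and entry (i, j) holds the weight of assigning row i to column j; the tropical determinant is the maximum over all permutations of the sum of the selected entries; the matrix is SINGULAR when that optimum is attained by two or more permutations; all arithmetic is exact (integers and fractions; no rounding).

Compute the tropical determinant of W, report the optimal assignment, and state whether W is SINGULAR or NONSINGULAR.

σ = (1, 2, 3): 22 + 8 + 30 = 60
σ = (1, 3, 2): 22 + 6 + 24 = 52
σ = (2, 1, 3): 0 + 12 + 30 = 42
σ = (2, 3, 1): 0 + 6 + 2 = 8
σ = (3, 1, 2): (-9) + 12 + 24 = 27
σ = (3, 2, 1): (-9) + 8 + 2 = 1
Optimal value attained by: σ = (1, 2, 3).
Answer: det⊕(W) = 60; verdict: NONSINGULAR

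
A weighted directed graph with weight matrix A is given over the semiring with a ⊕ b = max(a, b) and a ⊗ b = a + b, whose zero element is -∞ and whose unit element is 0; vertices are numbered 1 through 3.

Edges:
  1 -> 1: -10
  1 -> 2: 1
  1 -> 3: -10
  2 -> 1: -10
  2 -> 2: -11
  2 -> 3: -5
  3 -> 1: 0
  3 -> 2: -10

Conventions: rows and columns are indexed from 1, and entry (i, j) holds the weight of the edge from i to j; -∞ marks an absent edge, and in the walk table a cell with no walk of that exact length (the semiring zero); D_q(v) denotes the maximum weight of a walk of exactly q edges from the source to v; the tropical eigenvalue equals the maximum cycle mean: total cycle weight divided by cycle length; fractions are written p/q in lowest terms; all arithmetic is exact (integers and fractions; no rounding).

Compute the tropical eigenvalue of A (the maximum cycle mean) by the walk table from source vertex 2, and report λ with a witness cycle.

q=0: [-∞, 0, -∞]
q=1: [-10, -11, -5]
q=2: [-5, -9, -16]
q=3: [-15, -4, -14]
Optimal cycle mean attained by: cycle 1->2->3->1, total 1 + (-5) + 0, length 3.
Answer: λ = -4/3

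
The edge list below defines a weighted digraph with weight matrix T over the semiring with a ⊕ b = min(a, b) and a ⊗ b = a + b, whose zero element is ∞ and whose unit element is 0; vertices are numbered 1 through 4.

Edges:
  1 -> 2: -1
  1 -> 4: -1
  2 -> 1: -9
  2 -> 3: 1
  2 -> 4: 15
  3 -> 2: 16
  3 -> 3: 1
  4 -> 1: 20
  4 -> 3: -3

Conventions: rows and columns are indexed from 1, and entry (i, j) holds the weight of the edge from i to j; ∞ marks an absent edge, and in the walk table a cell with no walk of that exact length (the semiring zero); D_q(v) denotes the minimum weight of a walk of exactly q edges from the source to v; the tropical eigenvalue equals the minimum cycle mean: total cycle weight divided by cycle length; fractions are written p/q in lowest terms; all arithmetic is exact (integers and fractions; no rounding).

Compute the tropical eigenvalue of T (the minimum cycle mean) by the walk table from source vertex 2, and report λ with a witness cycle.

q=0: [∞, 0, ∞, ∞]
q=1: [-9, ∞, 1, 15]
q=2: [35, -10, 2, -10]
q=3: [-19, 18, -13, 5]
q=4: [9, -20, -12, -20]
Optimal cycle mean attained by: cycle 1->2->1, total (-1) + (-9), length 2.
Answer: λ = -5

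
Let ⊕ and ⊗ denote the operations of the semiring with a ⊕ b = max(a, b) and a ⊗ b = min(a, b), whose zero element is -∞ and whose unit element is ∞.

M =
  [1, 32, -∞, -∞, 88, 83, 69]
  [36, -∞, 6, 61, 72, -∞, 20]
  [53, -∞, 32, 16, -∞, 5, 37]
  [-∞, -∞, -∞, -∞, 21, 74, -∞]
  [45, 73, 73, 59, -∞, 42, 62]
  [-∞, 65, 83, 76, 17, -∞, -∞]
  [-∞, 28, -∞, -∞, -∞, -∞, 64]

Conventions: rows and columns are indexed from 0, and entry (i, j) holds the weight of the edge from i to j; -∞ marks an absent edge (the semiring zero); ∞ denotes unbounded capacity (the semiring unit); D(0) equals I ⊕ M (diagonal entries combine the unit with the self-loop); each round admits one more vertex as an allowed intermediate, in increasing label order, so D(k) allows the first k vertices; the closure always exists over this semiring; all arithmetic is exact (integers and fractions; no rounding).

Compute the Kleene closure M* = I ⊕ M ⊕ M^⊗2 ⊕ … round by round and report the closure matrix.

D(0):
  [∞, 32, -∞, -∞, 88, 83, 69]
  [36, ∞, 6, 61, 72, -∞, 20]
  [53, -∞, ∞, 16, -∞, 5, 37]
  [-∞, -∞, -∞, ∞, 21, 74, -∞]
  [45, 73, 73, 59, ∞, 42, 62]
  [-∞, 65, 83, 76, 17, ∞, -∞]
  [-∞, 28, -∞, -∞, -∞, -∞, ∞]
D(1):
  [∞, 32, -∞, -∞, 88, 83, 69]
  [36, ∞, 6, 61, 72, 36, 36]
  [53, 32, ∞, 16, 53, 53, 53]
  [-∞, -∞, -∞, ∞, 21, 74, -∞]
  [45, 73, 73, 59, ∞, 45, 62]
  [-∞, 65, 83, 76, 17, ∞, -∞]
  [-∞, 28, -∞, -∞, -∞, -∞, ∞]
D(2):
  [∞, 32, 6, 32, 88, 83, 69]
  [36, ∞, 6, 61, 72, 36, 36]
  [53, 32, ∞, 32, 53, 53, 53]
  [-∞, -∞, -∞, ∞, 21, 74, -∞]
  [45, 73, 73, 61, ∞, 45, 62]
  [36, 65, 83, 76, 65, ∞, 36]
  [28, 28, 6, 28, 28, 28, ∞]
D(3):
  [∞, 32, 6, 32, 88, 83, 69]
  [36, ∞, 6, 61, 72, 36, 36]
  [53, 32, ∞, 32, 53, 53, 53]
  [-∞, -∞, -∞, ∞, 21, 74, -∞]
  [53, 73, 73, 61, ∞, 53, 62]
  [53, 65, 83, 76, 65, ∞, 53]
  [28, 28, 6, 28, 28, 28, ∞]
D(4):
  [∞, 32, 6, 32, 88, 83, 69]
  [36, ∞, 6, 61, 72, 61, 36]
  [53, 32, ∞, 32, 53, 53, 53]
  [-∞, -∞, -∞, ∞, 21, 74, -∞]
  [53, 73, 73, 61, ∞, 61, 62]
  [53, 65, 83, 76, 65, ∞, 53]
  [28, 28, 6, 28, 28, 28, ∞]
D(5):
  [∞, 73, 73, 61, 88, 83, 69]
  [53, ∞, 72, 61, 72, 61, 62]
  [53, 53, ∞, 53, 53, 53, 53]
  [21, 21, 21, ∞, 21, 74, 21]
  [53, 73, 73, 61, ∞, 61, 62]
  [53, 65, 83, 76, 65, ∞, 62]
  [28, 28, 28, 28, 28, 28, ∞]
D(6):
  [∞, 73, 83, 76, 88, 83, 69]
  [53, ∞, 72, 61, 72, 61, 62]
  [53, 53, ∞, 53, 53, 53, 53]
  [53, 65, 74, ∞, 65, 74, 62]
  [53, 73, 73, 61, ∞, 61, 62]
  [53, 65, 83, 76, 65, ∞, 62]
  [28, 28, 28, 28, 28, 28, ∞]
D(7):
  [∞, 73, 83, 76, 88, 83, 69]
  [53, ∞, 72, 61, 72, 61, 62]
  [53, 53, ∞, 53, 53, 53, 53]
  [53, 65, 74, ∞, 65, 74, 62]
  [53, 73, 73, 61, ∞, 61, 62]
  [53, 65, 83, 76, 65, ∞, 62]
  [28, 28, 28, 28, 28, 28, ∞]
Answer: M* = [[∞, 73, 83, 76, 88, 83, 69], [53, ∞, 72, 61, 72, 61, 62], [53, 53, ∞, 53, 53, 53, 53], [53, 65, 74, ∞, 65, 74, 62], [53, 73, 73, 61, ∞, 61, 62], [53, 65, 83, 76, 65, ∞, 62], [28, 28, 28, 28, 28, 28, ∞]]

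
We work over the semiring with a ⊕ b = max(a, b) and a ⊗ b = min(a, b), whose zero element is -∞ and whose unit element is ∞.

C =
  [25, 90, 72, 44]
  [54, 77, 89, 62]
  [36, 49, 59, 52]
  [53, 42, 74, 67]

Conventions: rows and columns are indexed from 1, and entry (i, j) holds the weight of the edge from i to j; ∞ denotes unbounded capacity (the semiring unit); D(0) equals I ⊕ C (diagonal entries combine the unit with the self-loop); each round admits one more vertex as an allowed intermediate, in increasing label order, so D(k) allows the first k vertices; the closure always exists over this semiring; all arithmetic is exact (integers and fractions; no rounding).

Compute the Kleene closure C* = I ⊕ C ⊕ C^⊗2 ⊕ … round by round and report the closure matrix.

D(0):
  [∞, 90, 72, 44]
  [54, ∞, 89, 62]
  [36, 49, ∞, 52]
  [53, 42, 74, ∞]
D(1):
  [∞, 90, 72, 44]
  [54, ∞, 89, 62]
  [36, 49, ∞, 52]
  [53, 53, 74, ∞]
D(2):
  [∞, 90, 89, 62]
  [54, ∞, 89, 62]
  [49, 49, ∞, 52]
  [53, 53, 74, ∞]
D(3):
  [∞, 90, 89, 62]
  [54, ∞, 89, 62]
  [49, 49, ∞, 52]
  [53, 53, 74, ∞]
D(4):
  [∞, 90, 89, 62]
  [54, ∞, 89, 62]
  [52, 52, ∞, 52]
  [53, 53, 74, ∞]
Answer: C* = [[∞, 90, 89, 62], [54, ∞, 89, 62], [52, 52, ∞, 52], [53, 53, 74, ∞]]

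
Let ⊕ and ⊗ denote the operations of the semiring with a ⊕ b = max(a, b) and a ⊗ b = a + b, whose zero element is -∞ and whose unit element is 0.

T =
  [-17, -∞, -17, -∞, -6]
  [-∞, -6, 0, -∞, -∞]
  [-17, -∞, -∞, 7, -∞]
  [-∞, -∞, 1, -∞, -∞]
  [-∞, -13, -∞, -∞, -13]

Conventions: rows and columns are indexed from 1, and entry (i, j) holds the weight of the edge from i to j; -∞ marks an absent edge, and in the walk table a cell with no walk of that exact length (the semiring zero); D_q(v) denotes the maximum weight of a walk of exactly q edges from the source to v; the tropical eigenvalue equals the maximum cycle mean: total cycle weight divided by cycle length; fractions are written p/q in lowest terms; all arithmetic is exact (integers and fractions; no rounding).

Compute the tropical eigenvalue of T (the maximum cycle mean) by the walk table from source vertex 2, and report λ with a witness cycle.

q=0: [-∞, 0, -∞, -∞, -∞]
q=1: [-∞, -6, 0, -∞, -∞]
q=2: [-17, -12, -6, 7, -∞]
q=3: [-23, -18, 8, 1, -23]
q=4: [-9, -24, 2, 15, -29]
q=5: [-15, -30, 16, 9, -15]
Optimal cycle mean attained by: cycle 3->4->3, total 7 + 1, length 2.
Answer: λ = 4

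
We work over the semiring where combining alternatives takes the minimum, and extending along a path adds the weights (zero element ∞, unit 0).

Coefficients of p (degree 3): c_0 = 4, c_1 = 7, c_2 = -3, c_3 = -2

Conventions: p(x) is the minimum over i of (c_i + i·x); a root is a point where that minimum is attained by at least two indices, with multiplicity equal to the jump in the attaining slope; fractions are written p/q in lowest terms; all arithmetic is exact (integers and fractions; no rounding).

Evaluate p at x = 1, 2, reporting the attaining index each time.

p(1) = min(4+0·1=4, 7+1·1=8, -3+2·1=-1, -2+3·1=1) = -1 (attained by i=2)
p(2) = min(4+0·2=4, 7+1·2=9, -3+2·2=1, -2+3·2=4) = 1 (attained by i=2)
Answer: p(1) = -1; p(2) = 1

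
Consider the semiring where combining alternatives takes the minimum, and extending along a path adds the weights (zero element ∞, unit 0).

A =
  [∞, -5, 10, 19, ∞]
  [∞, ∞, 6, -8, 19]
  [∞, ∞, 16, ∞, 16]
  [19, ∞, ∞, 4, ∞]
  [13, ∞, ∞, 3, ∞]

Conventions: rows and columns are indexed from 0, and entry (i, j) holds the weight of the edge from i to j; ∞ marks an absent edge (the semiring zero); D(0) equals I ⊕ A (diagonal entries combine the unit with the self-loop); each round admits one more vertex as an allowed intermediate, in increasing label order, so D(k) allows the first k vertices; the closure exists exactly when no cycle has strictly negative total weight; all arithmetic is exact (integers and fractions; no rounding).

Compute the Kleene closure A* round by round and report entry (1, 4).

D(0):
  [0, -5, 10, 19, ∞]
  [∞, 0, 6, -8, 19]
  [∞, ∞, 0, ∞, 16]
  [19, ∞, ∞, 0, ∞]
  [13, ∞, ∞, 3, 0]
D(1):
  [0, -5, 10, 19, ∞]
  [∞, 0, 6, -8, 19]
  [∞, ∞, 0, ∞, 16]
  [19, 14, 29, 0, ∞]
  [13, 8, 23, 3, 0]
D(2):
  [0, -5, 1, -13, 14]
  [∞, 0, 6, -8, 19]
  [∞, ∞, 0, ∞, 16]
  [19, 14, 20, 0, 33]
  [13, 8, 14, 0, 0]
D(3):
  [0, -5, 1, -13, 14]
  [∞, 0, 6, -8, 19]
  [∞, ∞, 0, ∞, 16]
  [19, 14, 20, 0, 33]
  [13, 8, 14, 0, 0]
D(4):
  [0, -5, 1, -13, 14]
  [11, 0, 6, -8, 19]
  [∞, ∞, 0, ∞, 16]
  [19, 14, 20, 0, 33]
  [13, 8, 14, 0, 0]
D(5):
  [0, -5, 1, -13, 14]
  [11, 0, 6, -8, 19]
  [29, 24, 0, 16, 16]
  [19, 14, 20, 0, 33]
  [13, 8, 14, 0, 0]
Answer: A*[1][4] = 19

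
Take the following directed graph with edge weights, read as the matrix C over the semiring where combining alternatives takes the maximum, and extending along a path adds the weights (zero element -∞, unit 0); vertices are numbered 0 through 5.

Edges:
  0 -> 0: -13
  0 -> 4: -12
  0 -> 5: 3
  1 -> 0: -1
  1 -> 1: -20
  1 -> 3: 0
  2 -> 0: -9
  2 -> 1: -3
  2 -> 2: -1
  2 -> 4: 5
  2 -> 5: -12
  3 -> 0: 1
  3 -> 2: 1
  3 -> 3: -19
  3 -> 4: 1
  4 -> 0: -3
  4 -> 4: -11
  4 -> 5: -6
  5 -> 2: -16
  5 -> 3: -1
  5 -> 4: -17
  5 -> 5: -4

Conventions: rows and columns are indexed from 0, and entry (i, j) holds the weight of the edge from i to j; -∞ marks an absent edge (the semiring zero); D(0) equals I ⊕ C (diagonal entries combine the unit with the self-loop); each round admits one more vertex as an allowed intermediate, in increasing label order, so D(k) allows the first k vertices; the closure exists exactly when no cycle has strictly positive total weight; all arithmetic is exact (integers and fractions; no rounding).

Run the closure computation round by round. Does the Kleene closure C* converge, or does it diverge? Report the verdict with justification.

D(0):
  [0, -∞, -∞, -∞, -12, 3]
  [-1, 0, -∞, 0, -∞, -∞]
  [-9, -3, 0, -∞, 5, -12]
  [1, -∞, 1, 0, 1, -∞]
  [-3, -∞, -∞, -∞, 0, -6]
  [-∞, -∞, -16, -1, -17, 0]
D(1):
  [0, -∞, -∞, -∞, -12, 3]
  [-1, 0, -∞, 0, -13, 2]
  [-9, -3, 0, -∞, 5, -6]
  [1, -∞, 1, 0, 1, 4]
  [-3, -∞, -∞, -∞, 0, 0]
  [-∞, -∞, -16, -1, -17, 0]
D(2):
  [0, -∞, -∞, -∞, -12, 3]
  [-1, 0, -∞, 0, -13, 2]
  [-4, -3, 0, -3, 5, -1]
  [1, -∞, 1, 0, 1, 4]
  [-3, -∞, -∞, -∞, 0, 0]
  [-∞, -∞, -16, -1, -17, 0]
D(3):
  [0, -∞, -∞, -∞, -12, 3]
  [-1, 0, -∞, 0, -13, 2]
  [-4, -3, 0, -3, 5, -1]
  [1, -2, 1, 0, 6, 4]
  [-3, -∞, -∞, -∞, 0, 0]
  [-20, -19, -16, -1, -11, 0]
Detection: at round 4, diagonal entry (5, 5) turns strictly positive.
Key observation: the cycle 5->3->0->5 has total weight (-1) + 1 + 3, which is strictly positive.
Answer: DIVERGES — positive cycle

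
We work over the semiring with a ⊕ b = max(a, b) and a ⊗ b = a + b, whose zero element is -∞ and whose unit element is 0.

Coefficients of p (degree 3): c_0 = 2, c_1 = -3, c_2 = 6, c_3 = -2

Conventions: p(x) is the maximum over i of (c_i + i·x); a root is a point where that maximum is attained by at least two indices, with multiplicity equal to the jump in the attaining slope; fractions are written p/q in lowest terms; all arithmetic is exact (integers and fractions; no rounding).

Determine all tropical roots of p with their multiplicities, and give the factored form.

hull edge (i=0, c=2) to (i=2, c=6): slope 2, span 2
hull edge (i=2, c=6) to (i=3, c=-2): slope -8, span 1
Factored form: p(x) = -2 ⊗ (x ⊕ (-2)) ⊗ (x ⊕ (-2)) ⊗ (x ⊕ 8)
Answer: roots = -2 (mult 2), 8 (mult 1)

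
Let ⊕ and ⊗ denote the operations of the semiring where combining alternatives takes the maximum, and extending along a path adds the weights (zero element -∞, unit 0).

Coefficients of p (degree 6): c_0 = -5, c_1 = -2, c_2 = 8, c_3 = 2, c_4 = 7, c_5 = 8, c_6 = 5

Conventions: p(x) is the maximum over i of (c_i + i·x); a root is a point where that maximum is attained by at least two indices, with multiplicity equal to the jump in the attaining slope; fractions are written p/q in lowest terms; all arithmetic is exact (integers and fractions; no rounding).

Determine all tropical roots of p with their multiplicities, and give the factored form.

hull edge (i=0, c=-5) to (i=2, c=8): slope 13/2, span 2
hull edge (i=2, c=8) to (i=5, c=8): slope 0, span 3
hull edge (i=5, c=8) to (i=6, c=5): slope -3, span 1
Factored form: p(x) = 5 ⊗ (x ⊕ (-13/2)) ⊗ (x ⊕ (-13/2)) ⊗ (x ⊕ 0) ⊗ (x ⊕ 0) ⊗ (x ⊕ 0) ⊗ (x ⊕ 3)
Answer: roots = -13/2 (mult 2), 0 (mult 3), 3 (mult 1)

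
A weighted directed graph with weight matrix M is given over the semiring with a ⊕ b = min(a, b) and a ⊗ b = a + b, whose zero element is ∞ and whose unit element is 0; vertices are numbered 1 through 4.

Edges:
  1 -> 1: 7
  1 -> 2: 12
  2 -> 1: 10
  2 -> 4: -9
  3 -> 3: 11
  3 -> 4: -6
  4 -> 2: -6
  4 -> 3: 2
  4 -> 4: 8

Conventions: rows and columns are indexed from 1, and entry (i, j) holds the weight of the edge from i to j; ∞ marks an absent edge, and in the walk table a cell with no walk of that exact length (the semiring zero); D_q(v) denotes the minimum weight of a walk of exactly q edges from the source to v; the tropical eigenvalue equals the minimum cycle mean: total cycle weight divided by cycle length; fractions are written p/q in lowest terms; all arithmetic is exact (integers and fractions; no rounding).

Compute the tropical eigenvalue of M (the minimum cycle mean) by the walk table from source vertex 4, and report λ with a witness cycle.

q=0: [∞, ∞, ∞, 0]
q=1: [∞, -6, 2, 8]
q=2: [4, 2, 10, -15]
q=3: [11, -21, -13, -7]
q=4: [-11, -13, -5, -30]
Optimal cycle mean attained by: cycle 2->4->2, total (-9) + (-6), length 2.
Answer: λ = -15/2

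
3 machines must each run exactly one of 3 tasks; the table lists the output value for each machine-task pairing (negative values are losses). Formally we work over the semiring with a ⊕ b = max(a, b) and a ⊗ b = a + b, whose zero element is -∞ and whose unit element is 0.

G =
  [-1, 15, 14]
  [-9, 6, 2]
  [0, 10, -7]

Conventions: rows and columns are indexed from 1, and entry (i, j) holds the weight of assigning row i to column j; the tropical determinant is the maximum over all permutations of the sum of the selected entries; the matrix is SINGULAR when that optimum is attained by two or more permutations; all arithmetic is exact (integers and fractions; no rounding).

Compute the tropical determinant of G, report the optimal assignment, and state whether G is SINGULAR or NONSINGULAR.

σ = (1, 2, 3): (-1) + 6 + (-7) = -2
σ = (1, 3, 2): (-1) + 2 + 10 = 11
σ = (2, 1, 3): 15 + (-9) + (-7) = -1
σ = (2, 3, 1): 15 + 2 + 0 = 17
σ = (3, 1, 2): 14 + (-9) + 10 = 15
σ = (3, 2, 1): 14 + 6 + 0 = 20
Optimal value attained by: σ = (3, 2, 1).
Answer: det⊕(G) = 20; verdict: NONSINGULAR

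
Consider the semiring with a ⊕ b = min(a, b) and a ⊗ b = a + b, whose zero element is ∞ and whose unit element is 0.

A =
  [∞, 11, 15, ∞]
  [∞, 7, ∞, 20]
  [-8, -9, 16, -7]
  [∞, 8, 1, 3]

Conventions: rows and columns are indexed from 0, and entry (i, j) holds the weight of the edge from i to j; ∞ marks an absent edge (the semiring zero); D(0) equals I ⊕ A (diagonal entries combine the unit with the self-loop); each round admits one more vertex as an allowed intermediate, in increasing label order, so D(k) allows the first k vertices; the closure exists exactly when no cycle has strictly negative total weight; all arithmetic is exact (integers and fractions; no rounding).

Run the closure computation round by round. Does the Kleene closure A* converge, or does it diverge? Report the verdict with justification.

D(0):
  [0, 11, 15, ∞]
  [∞, 0, ∞, 20]
  [-8, -9, 0, -7]
  [∞, 8, 1, 0]
D(1):
  [0, 11, 15, ∞]
  [∞, 0, ∞, 20]
  [-8, -9, 0, -7]
  [∞, 8, 1, 0]
D(2):
  [0, 11, 15, 31]
  [∞, 0, ∞, 20]
  [-8, -9, 0, -7]
  [∞, 8, 1, 0]
Detection: at round 3, diagonal entry (3, 3) turns strictly negative.
Key observation: the cycle 3->2->3 has total weight 1 + (-7), which is strictly negative.
Answer: DIVERGES — negative cycle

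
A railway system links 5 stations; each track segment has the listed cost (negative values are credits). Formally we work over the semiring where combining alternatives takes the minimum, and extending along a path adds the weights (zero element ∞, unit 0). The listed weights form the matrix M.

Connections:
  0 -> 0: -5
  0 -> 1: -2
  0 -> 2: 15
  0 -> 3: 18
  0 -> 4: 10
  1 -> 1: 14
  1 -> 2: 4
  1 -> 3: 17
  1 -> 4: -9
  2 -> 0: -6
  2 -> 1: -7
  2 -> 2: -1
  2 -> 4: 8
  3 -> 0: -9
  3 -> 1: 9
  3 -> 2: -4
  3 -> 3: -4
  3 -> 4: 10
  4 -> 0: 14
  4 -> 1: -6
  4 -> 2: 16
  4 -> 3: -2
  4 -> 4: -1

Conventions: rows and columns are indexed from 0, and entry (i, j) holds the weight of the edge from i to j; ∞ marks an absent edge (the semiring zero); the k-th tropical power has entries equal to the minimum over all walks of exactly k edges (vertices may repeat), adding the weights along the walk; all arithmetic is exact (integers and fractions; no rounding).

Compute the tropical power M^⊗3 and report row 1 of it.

M^⊗2:
  [-10, -7, 2, 8, -11]
  [-2, -15, 3, -11, -10]
  [-11, -8, -3, 6, -16]
  [-14, -11, -8, -8, 0]
  [-11, -7, -6, -6, -15]
M^⊗3:
  [-15, -17, -3, -13, -16]
  [-20, -16, -15, -15, -24]
  [-16, -22, -4, -18, -17]
  [-19, -16, -12, -12, -20]
  [-16, -21, -10, -17, -16]
Answer: row 1 of M^⊗3 = [-20, -16, -15, -15, -24]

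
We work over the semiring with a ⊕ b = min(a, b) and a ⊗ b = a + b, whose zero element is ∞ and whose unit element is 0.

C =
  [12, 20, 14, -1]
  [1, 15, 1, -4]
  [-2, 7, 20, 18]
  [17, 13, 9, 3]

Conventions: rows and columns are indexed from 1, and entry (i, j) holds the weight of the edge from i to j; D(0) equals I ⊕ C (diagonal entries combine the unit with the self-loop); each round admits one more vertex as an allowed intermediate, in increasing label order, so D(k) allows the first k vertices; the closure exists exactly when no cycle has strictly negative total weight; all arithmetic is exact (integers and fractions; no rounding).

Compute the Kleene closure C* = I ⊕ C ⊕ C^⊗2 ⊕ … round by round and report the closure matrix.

D(0):
  [0, 20, 14, -1]
  [1, 0, 1, -4]
  [-2, 7, 0, 18]
  [17, 13, 9, 0]
D(1):
  [0, 20, 14, -1]
  [1, 0, 1, -4]
  [-2, 7, 0, -3]
  [17, 13, 9, 0]
D(2):
  [0, 20, 14, -1]
  [1, 0, 1, -4]
  [-2, 7, 0, -3]
  [14, 13, 9, 0]
D(3):
  [0, 20, 14, -1]
  [-1, 0, 1, -4]
  [-2, 7, 0, -3]
  [7, 13, 9, 0]
D(4):
  [0, 12, 8, -1]
  [-1, 0, 1, -4]
  [-2, 7, 0, -3]
  [7, 13, 9, 0]
Answer: C* = [[0, 12, 8, -1], [-1, 0, 1, -4], [-2, 7, 0, -3], [7, 13, 9, 0]]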